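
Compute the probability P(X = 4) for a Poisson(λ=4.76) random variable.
0.183221

We have X ~ Poisson(λ=4.76).

For a Poisson distribution, the PMF gives us the probability of each outcome.

Using the PMF formula:
P(X = 4) = 0.183221

Rounded to 4 decimal places: 0.1832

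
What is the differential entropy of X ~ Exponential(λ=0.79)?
1.2357 nats

We have X ~ Exponential(λ=0.79).

The differential entropy measures the uncertainty or information content of the distribution.

For an Exponential distribution with λ=0.79:
h(X) = 1.2357 nats

(In bits, this would be 1.7828 bits.)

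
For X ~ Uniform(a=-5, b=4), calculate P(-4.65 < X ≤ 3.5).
0.905556

We have X ~ Uniform(a=-5, b=4).

To find P(-4.65 < X ≤ 3.5), we use:
P(-4.65 < X ≤ 3.5) = P(X ≤ 3.5) - P(X ≤ -4.65)
                 = F(3.5) - F(-4.65)
                 = 0.944444 - 0.038889
                 = 0.905556

So there's approximately a 90.6% chance that X falls in this range.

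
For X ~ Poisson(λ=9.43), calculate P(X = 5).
0.049886

We have X ~ Poisson(λ=9.43).

For a Poisson distribution, the PMF gives us the probability of each outcome.

Using the PMF formula:
P(X = 5) = 0.049886

Rounded to 4 decimal places: 0.0499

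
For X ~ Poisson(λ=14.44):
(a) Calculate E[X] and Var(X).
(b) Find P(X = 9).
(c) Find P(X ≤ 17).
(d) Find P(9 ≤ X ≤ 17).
(a) E[X] = 14.4400, Var(X) = 14.4400
(b) P(X = 9) = 0.040284
(c) P(X ≤ 17) = 0.794402
(d) P(9 ≤ X ≤ 17) = 0.744537

We have X ~ Poisson(λ=14.44).

(a) Moments:
E[X] = 14.4400
Var(X) = 14.4400
σ = √Var(X) = 3.8000

(b) Point probability using PMF:
P(X = 9) = 0.040284

(c) Cumulative probability using CDF:
P(X ≤ 17) = F(17) = 0.794402

(d) Range probability:
P(9 ≤ X ≤ 17) = P(X ≤ 17) - P(X ≤ 8)
                   = F(17) - F(8)
                   = 0.794402 - 0.049866
                   = 0.744537

This means approximately 74.5% of outcomes fall in the interval [9, 17].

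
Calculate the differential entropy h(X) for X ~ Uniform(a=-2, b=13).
2.7081 nats

We have X ~ Uniform(a=-2, b=13).

The differential entropy measures the uncertainty or information content of the distribution.

For a Uniform distribution with a=-2, b=13:
h(X) = 2.7081 nats

(In bits, this would be 3.9069 bits.)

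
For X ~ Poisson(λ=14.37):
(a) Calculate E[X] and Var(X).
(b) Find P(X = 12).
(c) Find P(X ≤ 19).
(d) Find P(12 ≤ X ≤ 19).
(a) E[X] = 14.3700, Var(X) = 14.3700
(b) P(X = 12) = 0.092968
(c) P(X ≤ 19) = 0.907372
(d) P(12 ≤ X ≤ 19) = 0.677302

We have X ~ Poisson(λ=14.37).

(a) Moments:
E[X] = 14.3700
Var(X) = 14.3700
σ = √Var(X) = 3.7908

(b) Point probability using PMF:
P(X = 12) = 0.092968

(c) Cumulative probability using CDF:
P(X ≤ 19) = F(19) = 0.907372

(d) Range probability:
P(12 ≤ X ≤ 19) = P(X ≤ 19) - P(X ≤ 11)
                   = F(19) - F(11)
                   = 0.907372 - 0.230070
                   = 0.677302

This means approximately 67.7% of outcomes fall in the interval [12, 19].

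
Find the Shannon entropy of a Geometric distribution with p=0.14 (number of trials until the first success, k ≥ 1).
2.8926 nats

We have X ~ Geometric(p=0.14) (number of trials until the first success, k ≥ 1).

The Shannon entropy measures the uncertainty or information content of the distribution.

For a Geometric distribution with p=0.14 (number of trials until the first success, k ≥ 1):
H(X) = 2.8926 nats

(In bits, this would be 4.1731 bits.)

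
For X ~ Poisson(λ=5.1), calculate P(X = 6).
0.149000

We have X ~ Poisson(λ=5.1).

For a Poisson distribution, the PMF gives us the probability of each outcome.

Using the PMF formula:
P(X = 6) = 0.149000

Rounded to 4 decimal places: 0.1490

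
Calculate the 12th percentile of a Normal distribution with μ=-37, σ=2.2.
-39.5850

We have X ~ Normal(μ=-37, σ=2.2).

We want to find x such that P(X ≤ x) = 0.12.

This is the 12th percentile, which means 12% of values fall below this point.

Using the inverse CDF (quantile function):
x = F⁻¹(0.12) = -39.5850

Verification: P(X ≤ -39.5850) = 0.12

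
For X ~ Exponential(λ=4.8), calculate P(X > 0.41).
0.139736

We have X ~ Exponential(λ=4.8).

P(X > 0.41) = 1 - P(X ≤ 0.41)
                = 1 - F(0.41)
                = 1 - 0.860264
                = 0.139736

So there's approximately a 14.0% chance that X exceeds 0.41.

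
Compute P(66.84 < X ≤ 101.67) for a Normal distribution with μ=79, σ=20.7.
0.584824

We have X ~ Normal(μ=79, σ=20.7).

To find P(66.84 < X ≤ 101.67), we use:
P(66.84 < X ≤ 101.67) = P(X ≤ 101.67) - P(X ≤ 66.84)
                 = F(101.67) - F(66.84)
                 = 0.863279 - 0.278454
                 = 0.584824

So there's approximately a 58.5% chance that X falls in this range.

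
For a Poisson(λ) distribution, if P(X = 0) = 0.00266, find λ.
λ = 5.9294

For a Poisson(λ) distribution, the PMF at 0 is:
P(X = 0) = λ^0 e^(-λ) / 0! = e^(-λ)

Given P(X = 0) = 0.00266:
e^(-λ) = 0.00266
-λ = ln(0.00266)
λ = -ln(0.00266) = 5.9294

Verification: e^(-5.9294) = 0.00266 ✓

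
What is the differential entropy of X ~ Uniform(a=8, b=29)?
3.0445 nats

We have X ~ Uniform(a=8, b=29).

The differential entropy measures the uncertainty or information content of the distribution.

For a Uniform distribution with a=8, b=29:
h(X) = 3.0445 nats

(In bits, this would be 4.3923 bits.)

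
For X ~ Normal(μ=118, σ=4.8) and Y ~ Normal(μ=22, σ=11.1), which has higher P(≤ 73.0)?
Y has higher probability (P(Y ≤ 73.0) = 1.0000 > P(X ≤ 73.0) = 0.0000)

Compute P(≤ 73.0) for each distribution:

X ~ Normal(μ=118, σ=4.8):
P(X ≤ 73.0) = 0.0000

Y ~ Normal(μ=22, σ=11.1):
P(Y ≤ 73.0) = 1.0000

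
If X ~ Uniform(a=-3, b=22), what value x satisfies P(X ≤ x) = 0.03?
-2.2500

We have X ~ Uniform(a=-3, b=22).

We want to find x such that P(X ≤ x) = 0.03.

This is the 3rd percentile, which means 3% of values fall below this point.

Using the inverse CDF (quantile function):
x = F⁻¹(0.03) = -2.2500

Verification: P(X ≤ -2.2500) = 0.03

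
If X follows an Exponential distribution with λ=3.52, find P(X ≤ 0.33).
0.687015

We have X ~ Exponential(λ=3.52).

The CDF gives us P(X ≤ k).

Using the CDF:
P(X ≤ 0.33) = 0.687015

This means there's approximately a 68.7% chance that X is at most 0.33.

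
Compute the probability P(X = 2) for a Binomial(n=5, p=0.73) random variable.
0.104891

We have X ~ Binomial(n=5, p=0.73).

For a Binomial distribution, the PMF gives us the probability of each outcome.

Using the PMF formula:
P(X = 2) = 0.104891

Rounded to 4 decimal places: 0.1049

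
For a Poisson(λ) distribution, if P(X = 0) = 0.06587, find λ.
λ = 2.7201

For a Poisson(λ) distribution, the PMF at 0 is:
P(X = 0) = λ^0 e^(-λ) / 0! = e^(-λ)

Given P(X = 0) = 0.06587:
e^(-λ) = 0.06587
-λ = ln(0.06587)
λ = -ln(0.06587) = 2.7201

Verification: e^(-2.7201) = 0.06587 ✓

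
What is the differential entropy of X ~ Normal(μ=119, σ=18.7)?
4.3475 nats

We have X ~ Normal(μ=119, σ=18.7).

The differential entropy measures the uncertainty or information content of the distribution.

For a Normal distribution with μ=119, σ=18.7:
h(X) = 4.3475 nats

(In bits, this would be 6.2721 bits.)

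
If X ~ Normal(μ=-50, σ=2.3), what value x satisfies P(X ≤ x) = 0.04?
-54.0266

We have X ~ Normal(μ=-50, σ=2.3).

We want to find x such that P(X ≤ x) = 0.04.

This is the 4th percentile, which means 4% of values fall below this point.

Using the inverse CDF (quantile function):
x = F⁻¹(0.04) = -54.0266

Verification: P(X ≤ -54.0266) = 0.04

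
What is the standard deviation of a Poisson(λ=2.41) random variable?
1.5524

We have X ~ Poisson(λ=2.41).

For a Poisson distribution with λ=2.41:
σ = √Var(X) = 1.5524

The standard deviation is the square root of the variance.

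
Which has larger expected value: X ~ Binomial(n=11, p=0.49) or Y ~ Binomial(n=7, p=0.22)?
X has larger mean (5.3900 > 1.5400)

Compute the expected value for each distribution:

X ~ Binomial(n=11, p=0.49):
E[X] = 5.3900

Y ~ Binomial(n=7, p=0.22):
E[Y] = 1.5400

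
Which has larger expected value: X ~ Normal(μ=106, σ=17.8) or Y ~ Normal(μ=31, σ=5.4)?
X has larger mean (106.0000 > 31.0000)

Compute the expected value for each distribution:

X ~ Normal(μ=106, σ=17.8):
E[X] = 106.0000

Y ~ Normal(μ=31, σ=5.4):
E[Y] = 31.0000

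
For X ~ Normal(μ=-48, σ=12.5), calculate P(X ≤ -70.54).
0.035678

We have X ~ Normal(μ=-48, σ=12.5).

The CDF gives us P(X ≤ k).

Using the CDF:
P(X ≤ -70.54) = 0.035678

This means there's approximately a 3.6% chance that X is at most -70.54.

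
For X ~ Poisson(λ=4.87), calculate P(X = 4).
0.179842

We have X ~ Poisson(λ=4.87).

For a Poisson distribution, the PMF gives us the probability of each outcome.

Using the PMF formula:
P(X = 4) = 0.179842

Rounded to 4 decimal places: 0.1798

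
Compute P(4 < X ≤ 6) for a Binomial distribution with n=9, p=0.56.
0.480770

We have X ~ Binomial(n=9, p=0.56).

To find P(4 < X ≤ 6), we use:
P(4 < X ≤ 6) = P(X ≤ 6) - P(X ≤ 4)
                 = F(6) - F(4)
                 = 0.835912 - 0.355142
                 = 0.480770

So there's approximately a 48.1% chance that X falls in this range.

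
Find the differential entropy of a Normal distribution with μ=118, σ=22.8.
4.5457 nats

We have X ~ Normal(μ=118, σ=22.8).

The differential entropy measures the uncertainty or information content of the distribution.

For a Normal distribution with μ=118, σ=22.8:
h(X) = 4.5457 nats

(In bits, this would be 6.5581 bits.)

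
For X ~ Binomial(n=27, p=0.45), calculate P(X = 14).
0.118028

We have X ~ Binomial(n=27, p=0.45).

For a Binomial distribution, the PMF gives us the probability of each outcome.

Using the PMF formula:
P(X = 14) = 0.118028

Rounded to 4 decimal places: 0.1180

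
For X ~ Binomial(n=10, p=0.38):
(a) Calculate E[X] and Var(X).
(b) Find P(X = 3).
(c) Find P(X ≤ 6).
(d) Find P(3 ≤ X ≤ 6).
(a) E[X] = 3.8000, Var(X) = 2.3560
(b) P(X = 3) = 0.231886
(c) P(X ≤ 6) = 0.958670
(d) P(3 ≤ X ≤ 6) = 0.756959

We have X ~ Binomial(n=10, p=0.38).

(a) Moments:
E[X] = 3.8000
Var(X) = 2.3560
σ = √Var(X) = 1.5349

(b) Point probability using PMF:
P(X = 3) = 0.231886

(c) Cumulative probability using CDF:
P(X ≤ 6) = F(6) = 0.958670

(d) Range probability:
P(3 ≤ X ≤ 6) = P(X ≤ 6) - P(X ≤ 2)
                   = F(6) - F(2)
                   = 0.958670 - 0.201711
                   = 0.756959

This means approximately 75.7% of outcomes fall in the interval [3, 6].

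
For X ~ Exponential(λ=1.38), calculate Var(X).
0.5251

We have X ~ Exponential(λ=1.38).

For an Exponential distribution with λ=1.38:
Var(X) = 0.5251

The variance measures the spread of the distribution around the mean.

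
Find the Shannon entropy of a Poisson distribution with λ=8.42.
2.4736 nats

We have X ~ Poisson(λ=8.42).

The Shannon entropy measures the uncertainty or information content of the distribution.

For a Poisson distribution with λ=8.42:
H(X) = 2.4736 nats

(In bits, this would be 3.5687 bits.)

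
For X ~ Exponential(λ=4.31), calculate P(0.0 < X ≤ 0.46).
0.862289

We have X ~ Exponential(λ=4.31).

To find P(0.0 < X ≤ 0.46), we use:
P(0.0 < X ≤ 0.46) = P(X ≤ 0.46) - P(X ≤ 0.0)
                 = F(0.46) - F(0.0)
                 = 0.862289 - 0.000000
                 = 0.862289

So there's approximately a 86.2% chance that X falls in this range.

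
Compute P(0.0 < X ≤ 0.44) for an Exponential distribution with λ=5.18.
0.897634

We have X ~ Exponential(λ=5.18).

To find P(0.0 < X ≤ 0.44), we use:
P(0.0 < X ≤ 0.44) = P(X ≤ 0.44) - P(X ≤ 0.0)
                 = F(0.44) - F(0.0)
                 = 0.897634 - 0.000000
                 = 0.897634

So there's approximately a 89.8% chance that X falls in this range.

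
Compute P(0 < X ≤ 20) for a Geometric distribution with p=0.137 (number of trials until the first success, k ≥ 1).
0.947493

We have X ~ Geometric(p=0.137) (number of trials until the first success, k ≥ 1).

To find P(0 < X ≤ 20), we use:
P(0 < X ≤ 20) = P(X ≤ 20) - P(X ≤ 0)
                 = F(20) - F(0)
                 = 0.947493 - 0.000000
                 = 0.947493

So there's approximately a 94.7% chance that X falls in this range.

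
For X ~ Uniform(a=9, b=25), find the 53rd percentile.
17.4800

We have X ~ Uniform(a=9, b=25).

We want to find x such that P(X ≤ x) = 0.53.

This is the 53rd percentile, which means 53% of values fall below this point.

Using the inverse CDF (quantile function):
x = F⁻¹(0.53) = 17.4800

Verification: P(X ≤ 17.4800) = 0.53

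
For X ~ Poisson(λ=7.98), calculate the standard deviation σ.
2.8249

We have X ~ Poisson(λ=7.98).

For a Poisson distribution with λ=7.98:
σ = √Var(X) = 2.8249

The standard deviation is the square root of the variance.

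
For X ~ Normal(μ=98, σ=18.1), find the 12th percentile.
76.7327

We have X ~ Normal(μ=98, σ=18.1).

We want to find x such that P(X ≤ x) = 0.12.

This is the 12th percentile, which means 12% of values fall below this point.

Using the inverse CDF (quantile function):
x = F⁻¹(0.12) = 76.7327

Verification: P(X ≤ 76.7327) = 0.12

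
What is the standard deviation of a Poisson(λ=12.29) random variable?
3.5057

We have X ~ Poisson(λ=12.29).

For a Poisson distribution with λ=12.29:
σ = √Var(X) = 3.5057

The standard deviation is the square root of the variance.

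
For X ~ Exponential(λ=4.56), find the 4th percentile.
0.0090

We have X ~ Exponential(λ=4.56).

We want to find x such that P(X ≤ x) = 0.04.

This is the 4th percentile, which means 4% of values fall below this point.

Using the inverse CDF (quantile function):
x = F⁻¹(0.04) = 0.0090

Verification: P(X ≤ 0.0090) = 0.04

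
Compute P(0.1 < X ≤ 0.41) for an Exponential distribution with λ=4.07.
0.477152

We have X ~ Exponential(λ=4.07).

To find P(0.1 < X ≤ 0.41), we use:
P(0.1 < X ≤ 0.41) = P(X ≤ 0.41) - P(X ≤ 0.1)
                 = F(0.41) - F(0.1)
                 = 0.811508 - 0.334356
                 = 0.477152

So there's approximately a 47.7% chance that X falls in this range.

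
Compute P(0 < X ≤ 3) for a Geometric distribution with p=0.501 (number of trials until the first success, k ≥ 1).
0.875749

We have X ~ Geometric(p=0.501) (number of trials until the first success, k ≥ 1).

To find P(0 < X ≤ 3), we use:
P(0 < X ≤ 3) = P(X ≤ 3) - P(X ≤ 0)
                 = F(3) - F(0)
                 = 0.875749 - 0.000000
                 = 0.875749

So there's approximately a 87.6% chance that X falls in this range.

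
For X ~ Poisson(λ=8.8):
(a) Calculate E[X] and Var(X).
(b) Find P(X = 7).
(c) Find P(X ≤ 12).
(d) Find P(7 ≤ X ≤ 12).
(a) E[X] = 8.8000, Var(X) = 8.8000
(b) P(X = 7) = 0.122224
(c) P(X ≤ 12) = 0.889838
(d) P(7 ≤ X ≤ 12) = 0.664228

We have X ~ Poisson(λ=8.8).

(a) Moments:
E[X] = 8.8000
Var(X) = 8.8000
σ = √Var(X) = 2.9665

(b) Point probability using PMF:
P(X = 7) = 0.122224

(c) Cumulative probability using CDF:
P(X ≤ 12) = F(12) = 0.889838

(d) Range probability:
P(7 ≤ X ≤ 12) = P(X ≤ 12) - P(X ≤ 6)
                   = F(12) - F(6)
                   = 0.889838 - 0.225610
                   = 0.664228

This means approximately 66.4% of outcomes fall in the interval [7, 12].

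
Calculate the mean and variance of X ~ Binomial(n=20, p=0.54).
E[X] = 10.8000, Var(X) = 4.9680

We have X ~ Binomial(n=20, p=0.54).

For a Binomial distribution with n=20, p=0.54:

Expected value:
E[X] = 10.8000

Variance:
Var(X) = 4.9680

Standard deviation:
σ = √Var(X) = 2.2289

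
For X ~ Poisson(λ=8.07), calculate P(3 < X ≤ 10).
0.768458

We have X ~ Poisson(λ=8.07).

To find P(3 < X ≤ 10), we use:
P(3 < X ≤ 10) = P(X ≤ 10) - P(X ≤ 3)
                 = F(10) - F(3)
                 = 0.808877 - 0.040420
                 = 0.768458

So there's approximately a 76.8% chance that X falls in this range.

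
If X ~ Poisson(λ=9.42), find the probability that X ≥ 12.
0.239532

We have X ~ Poisson(λ=9.42).

For discrete distributions, P(X ≥ 12) = 1 - P(X ≤ 11).

P(X ≤ 11) = 0.760468
P(X ≥ 12) = 1 - 0.760468 = 0.239532

So there's approximately a 24.0% chance that X is at least 12.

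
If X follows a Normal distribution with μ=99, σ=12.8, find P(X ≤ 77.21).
0.044345

We have X ~ Normal(μ=99, σ=12.8).

The CDF gives us P(X ≤ k).

Using the CDF:
P(X ≤ 77.21) = 0.044345

This means there's approximately a 4.4% chance that X is at most 77.21.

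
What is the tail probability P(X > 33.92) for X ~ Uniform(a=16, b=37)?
0.146667

We have X ~ Uniform(a=16, b=37).

P(X > 33.92) = 1 - P(X ≤ 33.92)
                = 1 - F(33.92)
                = 1 - 0.853333
                = 0.146667

So there's approximately a 14.7% chance that X exceeds 33.92.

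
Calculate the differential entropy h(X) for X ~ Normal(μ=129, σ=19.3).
4.3790 nats

We have X ~ Normal(μ=129, σ=19.3).

The differential entropy measures the uncertainty or information content of the distribution.

For a Normal distribution with μ=129, σ=19.3:
h(X) = 4.3790 nats

(In bits, this would be 6.3176 bits.)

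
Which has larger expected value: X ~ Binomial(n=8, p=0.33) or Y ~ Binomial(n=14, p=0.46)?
Y has larger mean (6.4400 > 2.6400)

Compute the expected value for each distribution:

X ~ Binomial(n=8, p=0.33):
E[X] = 2.6400

Y ~ Binomial(n=14, p=0.46):
E[Y] = 6.4400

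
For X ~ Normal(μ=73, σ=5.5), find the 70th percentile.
75.8842

We have X ~ Normal(μ=73, σ=5.5).

We want to find x such that P(X ≤ x) = 0.7.

This is the 70th percentile, which means 70% of values fall below this point.

Using the inverse CDF (quantile function):
x = F⁻¹(0.7) = 75.8842

Verification: P(X ≤ 75.8842) = 0.7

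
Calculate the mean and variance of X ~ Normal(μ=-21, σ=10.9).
E[X] = -21.0000, Var(X) = 118.8100

We have X ~ Normal(μ=-21, σ=10.9).

For a Normal distribution with μ=-21, σ=10.9:

Expected value:
E[X] = -21.0000

Variance:
Var(X) = 118.8100

Standard deviation:
σ = √Var(X) = 10.9000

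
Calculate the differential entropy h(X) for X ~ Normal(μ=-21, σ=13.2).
3.9992 nats

We have X ~ Normal(μ=-21, σ=13.2).

The differential entropy measures the uncertainty or information content of the distribution.

For a Normal distribution with μ=-21, σ=13.2:
h(X) = 3.9992 nats

(In bits, this would be 5.7696 bits.)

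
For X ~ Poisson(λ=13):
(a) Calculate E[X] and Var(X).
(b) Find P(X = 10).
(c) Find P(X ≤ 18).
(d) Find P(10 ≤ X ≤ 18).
(a) E[X] = 13.0000, Var(X) = 13.0000
(b) P(X = 10) = 0.085870
(c) P(X ≤ 18) = 0.930167
(d) P(10 ≤ X ≤ 18) = 0.764355

We have X ~ Poisson(λ=13).

(a) Moments:
E[X] = 13.0000
Var(X) = 13.0000
σ = √Var(X) = 3.6056

(b) Point probability using PMF:
P(X = 10) = 0.085870

(c) Cumulative probability using CDF:
P(X ≤ 18) = F(18) = 0.930167

(d) Range probability:
P(10 ≤ X ≤ 18) = P(X ≤ 18) - P(X ≤ 9)
                   = F(18) - F(9)
                   = 0.930167 - 0.165812
                   = 0.764355

This means approximately 76.4% of outcomes fall in the interval [10, 18].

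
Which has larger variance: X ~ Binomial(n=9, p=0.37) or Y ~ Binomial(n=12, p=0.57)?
Y has larger variance (2.9412 > 2.0979)

Compute the variance for each distribution:

X ~ Binomial(n=9, p=0.37):
Var(X) = 2.0979

Y ~ Binomial(n=12, p=0.57):
Var(Y) = 2.9412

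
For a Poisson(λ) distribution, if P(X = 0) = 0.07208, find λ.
λ = 2.6300

For a Poisson(λ) distribution, the PMF at 0 is:
P(X = 0) = λ^0 e^(-λ) / 0! = e^(-λ)

Given P(X = 0) = 0.07208:
e^(-λ) = 0.07208
-λ = ln(0.07208)
λ = -ln(0.07208) = 2.6300

Verification: e^(-2.6300) = 0.07208 ✓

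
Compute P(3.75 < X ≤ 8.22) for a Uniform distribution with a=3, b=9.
0.745000

We have X ~ Uniform(a=3, b=9).

To find P(3.75 < X ≤ 8.22), we use:
P(3.75 < X ≤ 8.22) = P(X ≤ 8.22) - P(X ≤ 3.75)
                 = F(8.22) - F(3.75)
                 = 0.870000 - 0.125000
                 = 0.745000

So there's approximately a 74.5% chance that X falls in this range.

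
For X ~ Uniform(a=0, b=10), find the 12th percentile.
1.2000

We have X ~ Uniform(a=0, b=10).

We want to find x such that P(X ≤ x) = 0.12.

This is the 12th percentile, which means 12% of values fall below this point.

Using the inverse CDF (quantile function):
x = F⁻¹(0.12) = 1.2000

Verification: P(X ≤ 1.2000) = 0.12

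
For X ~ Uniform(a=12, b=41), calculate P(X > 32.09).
0.307241

We have X ~ Uniform(a=12, b=41).

P(X > 32.09) = 1 - P(X ≤ 32.09)
                = 1 - F(32.09)
                = 1 - 0.692759
                = 0.307241

So there's approximately a 30.7% chance that X exceeds 32.09.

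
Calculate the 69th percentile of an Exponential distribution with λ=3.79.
0.3090

We have X ~ Exponential(λ=3.79).

We want to find x such that P(X ≤ x) = 0.69.

This is the 69th percentile, which means 69% of values fall below this point.

Using the inverse CDF (quantile function):
x = F⁻¹(0.69) = 0.3090

Verification: P(X ≤ 0.3090) = 0.69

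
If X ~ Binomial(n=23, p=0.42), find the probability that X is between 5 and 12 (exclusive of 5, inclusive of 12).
0.848262

We have X ~ Binomial(n=23, p=0.42).

To find P(5 < X ≤ 12), we use:
P(5 < X ≤ 12) = P(X ≤ 12) - P(X ≤ 5)
                 = F(12) - F(5)
                 = 0.884320 - 0.036058
                 = 0.848262

So there's approximately a 84.8% chance that X falls in this range.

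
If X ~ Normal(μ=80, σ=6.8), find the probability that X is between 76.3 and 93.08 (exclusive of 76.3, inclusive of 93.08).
0.679613

We have X ~ Normal(μ=80, σ=6.8).

To find P(76.3 < X ≤ 93.08), we use:
P(76.3 < X ≤ 93.08) = P(X ≤ 93.08) - P(X ≤ 76.3)
                 = F(93.08) - F(76.3)
                 = 0.972793 - 0.293180
                 = 0.679613

So there's approximately a 68.0% chance that X falls in this range.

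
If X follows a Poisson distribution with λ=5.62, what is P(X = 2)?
0.057241

We have X ~ Poisson(λ=5.62).

For a Poisson distribution, the PMF gives us the probability of each outcome.

Using the PMF formula:
P(X = 2) = 0.057241

Rounded to 4 decimal places: 0.0572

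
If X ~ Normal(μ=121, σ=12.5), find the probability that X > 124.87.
0.378433

We have X ~ Normal(μ=121, σ=12.5).

P(X > 124.87) = 1 - P(X ≤ 124.87)
                = 1 - F(124.87)
                = 1 - 0.621567
                = 0.378433

So there's approximately a 37.8% chance that X exceeds 124.87.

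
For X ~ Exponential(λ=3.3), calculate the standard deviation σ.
0.3030

We have X ~ Exponential(λ=3.3).

For an Exponential distribution with λ=3.3:
σ = √Var(X) = 0.3030

The standard deviation is the square root of the variance.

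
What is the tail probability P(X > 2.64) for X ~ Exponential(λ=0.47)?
0.289153

We have X ~ Exponential(λ=0.47).

P(X > 2.64) = 1 - P(X ≤ 2.64)
                = 1 - F(2.64)
                = 1 - 0.710847
                = 0.289153

So there's approximately a 28.9% chance that X exceeds 2.64.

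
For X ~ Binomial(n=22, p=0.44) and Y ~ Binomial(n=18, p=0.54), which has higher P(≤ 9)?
X has higher probability (P(X ≤ 9) = 0.4728 > P(Y ≤ 9) = 0.4562)

Compute P(≤ 9) for each distribution:

X ~ Binomial(n=22, p=0.44):
P(X ≤ 9) = 0.4728

Y ~ Binomial(n=18, p=0.54):
P(Y ≤ 9) = 0.4562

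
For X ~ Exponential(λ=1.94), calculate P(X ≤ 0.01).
0.019213

We have X ~ Exponential(λ=1.94).

The CDF gives us P(X ≤ k).

Using the CDF:
P(X ≤ 0.01) = 0.019213

This means there's approximately a 1.9% chance that X is at most 0.01.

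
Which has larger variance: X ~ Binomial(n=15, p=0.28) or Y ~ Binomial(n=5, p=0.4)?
X has larger variance (3.0240 > 1.2000)

Compute the variance for each distribution:

X ~ Binomial(n=15, p=0.28):
Var(X) = 3.0240

Y ~ Binomial(n=5, p=0.4):
Var(Y) = 1.2000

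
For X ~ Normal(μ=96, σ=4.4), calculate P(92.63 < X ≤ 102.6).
0.711328

We have X ~ Normal(μ=96, σ=4.4).

To find P(92.63 < X ≤ 102.6), we use:
P(92.63 < X ≤ 102.6) = P(X ≤ 102.6) - P(X ≤ 92.63)
                 = F(102.6) - F(92.63)
                 = 0.933193 - 0.221865
                 = 0.711328

So there's approximately a 71.1% chance that X falls in this range.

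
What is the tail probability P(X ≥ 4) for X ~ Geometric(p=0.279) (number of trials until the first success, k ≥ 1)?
0.374805

We have X ~ Geometric(p=0.279) (number of trials until the first success, k ≥ 1).

For discrete distributions, P(X ≥ 4) = 1 - P(X ≤ 3).

P(X ≤ 3) = 0.625195
P(X ≥ 4) = 1 - 0.625195 = 0.374805

So there's approximately a 37.5% chance that X is at least 4.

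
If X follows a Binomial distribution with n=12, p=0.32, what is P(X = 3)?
0.224106

We have X ~ Binomial(n=12, p=0.32).

For a Binomial distribution, the PMF gives us the probability of each outcome.

Using the PMF formula:
P(X = 3) = 0.224106

Rounded to 4 decimal places: 0.2241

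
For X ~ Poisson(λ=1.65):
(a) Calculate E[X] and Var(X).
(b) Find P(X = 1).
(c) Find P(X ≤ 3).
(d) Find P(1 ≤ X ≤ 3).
(a) E[X] = 1.6500, Var(X) = 1.6500
(b) P(X = 1) = 0.316882
(c) P(X ≤ 3) = 0.914146
(d) P(1 ≤ X ≤ 3) = 0.722096

We have X ~ Poisson(λ=1.65).

(a) Moments:
E[X] = 1.6500
Var(X) = 1.6500
σ = √Var(X) = 1.2845

(b) Point probability using PMF:
P(X = 1) = 0.316882

(c) Cumulative probability using CDF:
P(X ≤ 3) = F(3) = 0.914146

(d) Range probability:
P(1 ≤ X ≤ 3) = P(X ≤ 3) - P(X ≤ 0)
                   = F(3) - F(0)
                   = 0.914146 - 0.192050
                   = 0.722096

This means approximately 72.2% of outcomes fall in the interval [1, 3].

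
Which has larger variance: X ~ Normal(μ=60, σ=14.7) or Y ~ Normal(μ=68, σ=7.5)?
X has larger variance (216.0900 > 56.2500)

Compute the variance for each distribution:

X ~ Normal(μ=60, σ=14.7):
Var(X) = 216.0900

Y ~ Normal(μ=68, σ=7.5):
Var(Y) = 56.2500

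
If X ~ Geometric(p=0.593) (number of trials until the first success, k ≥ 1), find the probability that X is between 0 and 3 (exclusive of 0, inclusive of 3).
0.932581

We have X ~ Geometric(p=0.593) (number of trials until the first success, k ≥ 1).

To find P(0 < X ≤ 3), we use:
P(0 < X ≤ 3) = P(X ≤ 3) - P(X ≤ 0)
                 = F(3) - F(0)
                 = 0.932581 - 0.000000
                 = 0.932581

So there's approximately a 93.3% chance that X falls in this range.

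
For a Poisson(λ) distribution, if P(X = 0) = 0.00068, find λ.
λ = 7.2934

For a Poisson(λ) distribution, the PMF at 0 is:
P(X = 0) = λ^0 e^(-λ) / 0! = e^(-λ)

Given P(X = 0) = 0.00068:
e^(-λ) = 0.00068
-λ = ln(0.00068)
λ = -ln(0.00068) = 7.2934

Verification: e^(-7.2934) = 0.00068 ✓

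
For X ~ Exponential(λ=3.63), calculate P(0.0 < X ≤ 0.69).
0.918300

We have X ~ Exponential(λ=3.63).

To find P(0.0 < X ≤ 0.69), we use:
P(0.0 < X ≤ 0.69) = P(X ≤ 0.69) - P(X ≤ 0.0)
                 = F(0.69) - F(0.0)
                 = 0.918300 - 0.000000
                 = 0.918300

So there's approximately a 91.8% chance that X falls in this range.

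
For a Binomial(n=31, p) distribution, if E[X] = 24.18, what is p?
p = 0.78

For a Binomial(n, p) distribution:
E[X] = n × p

Given n = 31 and E[X] = 24.18:
24.18 = 31 × p
p = 24.18 / 31 = 0.78

Verification: Binomial(31, 0.78) has E[X] = 24.18 ✓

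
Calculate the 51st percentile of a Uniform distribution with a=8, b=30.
19.2200

We have X ~ Uniform(a=8, b=30).

We want to find x such that P(X ≤ x) = 0.51.

This is the 51st percentile, which means 51% of values fall below this point.

Using the inverse CDF (quantile function):
x = F⁻¹(0.51) = 19.2200

Verification: P(X ≤ 19.2200) = 0.51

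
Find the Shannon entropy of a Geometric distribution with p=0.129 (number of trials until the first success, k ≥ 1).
2.9805 nats

We have X ~ Geometric(p=0.129) (number of trials until the first success, k ≥ 1).

The Shannon entropy measures the uncertainty or information content of the distribution.

For a Geometric distribution with p=0.129 (number of trials until the first success, k ≥ 1):
H(X) = 2.9805 nats

(In bits, this would be 4.2999 bits.)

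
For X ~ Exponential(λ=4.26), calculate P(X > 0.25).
0.344728

We have X ~ Exponential(λ=4.26).

P(X > 0.25) = 1 - P(X ≤ 0.25)
                = 1 - F(0.25)
                = 1 - 0.655272
                = 0.344728

So there's approximately a 34.5% chance that X exceeds 0.25.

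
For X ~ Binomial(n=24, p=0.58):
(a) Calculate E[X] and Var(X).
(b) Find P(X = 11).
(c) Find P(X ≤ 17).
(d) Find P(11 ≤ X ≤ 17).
(a) E[X] = 13.9200, Var(X) = 5.8464
(b) P(X = 11) = 0.078926
(c) P(X ≤ 17) = 0.933372
(d) P(11 ≤ X ≤ 17) = 0.853866

We have X ~ Binomial(n=24, p=0.58).

(a) Moments:
E[X] = 13.9200
Var(X) = 5.8464
σ = √Var(X) = 2.4179

(b) Point probability using PMF:
P(X = 11) = 0.078926

(c) Cumulative probability using CDF:
P(X ≤ 17) = F(17) = 0.933372

(d) Range probability:
P(11 ≤ X ≤ 17) = P(X ≤ 17) - P(X ≤ 10)
                   = F(17) - F(10)
                   = 0.933372 - 0.079506
                   = 0.853866

This means approximately 85.4% of outcomes fall in the interval [11, 17].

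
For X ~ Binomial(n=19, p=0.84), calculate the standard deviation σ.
1.5980

We have X ~ Binomial(n=19, p=0.84).

For a Binomial distribution with n=19, p=0.84:
σ = √Var(X) = 1.5980

The standard deviation is the square root of the variance.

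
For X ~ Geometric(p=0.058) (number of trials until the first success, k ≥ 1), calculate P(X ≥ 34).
0.139213

We have X ~ Geometric(p=0.058) (number of trials until the first success, k ≥ 1).

For discrete distributions, P(X ≥ 34) = 1 - P(X ≤ 33).

P(X ≤ 33) = 0.860787
P(X ≥ 34) = 1 - 0.860787 = 0.139213

So there's approximately a 13.9% chance that X is at least 34.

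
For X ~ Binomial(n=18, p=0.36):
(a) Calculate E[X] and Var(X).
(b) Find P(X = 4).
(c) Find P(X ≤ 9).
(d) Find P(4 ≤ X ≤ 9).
(a) E[X] = 6.4800, Var(X) = 4.1472
(b) P(X = 4) = 0.099415
(c) P(X ≤ 9) = 0.928564
(d) P(4 ≤ X ≤ 9) = 0.862113

We have X ~ Binomial(n=18, p=0.36).

(a) Moments:
E[X] = 6.4800
Var(X) = 4.1472
σ = √Var(X) = 2.0365

(b) Point probability using PMF:
P(X = 4) = 0.099415

(c) Cumulative probability using CDF:
P(X ≤ 9) = F(9) = 0.928564

(d) Range probability:
P(4 ≤ X ≤ 9) = P(X ≤ 9) - P(X ≤ 3)
                   = F(9) - F(3)
                   = 0.928564 - 0.066450
                   = 0.862113

This means approximately 86.2% of outcomes fall in the interval [4, 9].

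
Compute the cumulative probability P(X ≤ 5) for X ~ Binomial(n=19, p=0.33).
0.363412

We have X ~ Binomial(n=19, p=0.33).

The CDF gives us P(X ≤ k).

Using the CDF:
P(X ≤ 5) = 0.363412

This means there's approximately a 36.3% chance that X is at most 5.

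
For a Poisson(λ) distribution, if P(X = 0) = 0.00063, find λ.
λ = 7.3698

For a Poisson(λ) distribution, the PMF at 0 is:
P(X = 0) = λ^0 e^(-λ) / 0! = e^(-λ)

Given P(X = 0) = 0.00063:
e^(-λ) = 0.00063
-λ = ln(0.00063)
λ = -ln(0.00063) = 7.3698

Verification: e^(-7.3698) = 0.00063 ✓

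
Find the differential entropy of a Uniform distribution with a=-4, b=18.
3.0910 nats

We have X ~ Uniform(a=-4, b=18).

The differential entropy measures the uncertainty or information content of the distribution.

For a Uniform distribution with a=-4, b=18:
h(X) = 3.0910 nats

(In bits, this would be 4.4594 bits.)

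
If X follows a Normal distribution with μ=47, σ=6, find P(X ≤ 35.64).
0.029157

We have X ~ Normal(μ=47, σ=6).

The CDF gives us P(X ≤ k).

Using the CDF:
P(X ≤ 35.64) = 0.029157

This means there's approximately a 2.9% chance that X is at most 35.64.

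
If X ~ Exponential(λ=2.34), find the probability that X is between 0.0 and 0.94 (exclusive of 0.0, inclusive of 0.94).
0.889153

We have X ~ Exponential(λ=2.34).

To find P(0.0 < X ≤ 0.94), we use:
P(0.0 < X ≤ 0.94) = P(X ≤ 0.94) - P(X ≤ 0.0)
                 = F(0.94) - F(0.0)
                 = 0.889153 - 0.000000
                 = 0.889153

So there's approximately a 88.9% chance that X falls in this range.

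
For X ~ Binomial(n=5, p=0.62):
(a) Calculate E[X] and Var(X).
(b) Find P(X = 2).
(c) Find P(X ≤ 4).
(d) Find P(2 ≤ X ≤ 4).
(a) E[X] = 3.1000, Var(X) = 1.1780
(b) P(X = 2) = 0.210928
(c) P(X ≤ 4) = 0.908387
(d) P(2 ≤ X ≤ 4) = 0.835824

We have X ~ Binomial(n=5, p=0.62).

(a) Moments:
E[X] = 3.1000
Var(X) = 1.1780
σ = √Var(X) = 1.0854

(b) Point probability using PMF:
P(X = 2) = 0.210928

(c) Cumulative probability using CDF:
P(X ≤ 4) = F(4) = 0.908387

(d) Range probability:
P(2 ≤ X ≤ 4) = P(X ≤ 4) - P(X ≤ 1)
                   = F(4) - F(1)
                   = 0.908387 - 0.072563
                   = 0.835824

This means approximately 83.6% of outcomes fall in the interval [2, 4].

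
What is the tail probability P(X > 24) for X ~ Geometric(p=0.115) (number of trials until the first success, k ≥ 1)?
0.053289

We have X ~ Geometric(p=0.115) (number of trials until the first success, k ≥ 1).

P(X > 24) = 1 - P(X ≤ 24)
                = 1 - F(24)
                = 1 - 0.946711
                = 0.053289

So there's approximately a 5.3% chance that X exceeds 24.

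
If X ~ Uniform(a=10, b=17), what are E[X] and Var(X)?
E[X] = 13.5000, Var(X) = 4.0833

We have X ~ Uniform(a=10, b=17).

For a Uniform distribution with a=10, b=17:

Expected value:
E[X] = 13.5000

Variance:
Var(X) = 4.0833

Standard deviation:
σ = √Var(X) = 2.0207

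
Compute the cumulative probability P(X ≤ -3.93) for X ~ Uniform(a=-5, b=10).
0.071333

We have X ~ Uniform(a=-5, b=10).

The CDF gives us P(X ≤ k).

Using the CDF:
P(X ≤ -3.93) = 0.071333

This means there's approximately a 7.1% chance that X is at most -3.93.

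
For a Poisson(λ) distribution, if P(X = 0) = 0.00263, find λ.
λ = 5.9408

For a Poisson(λ) distribution, the PMF at 0 is:
P(X = 0) = λ^0 e^(-λ) / 0! = e^(-λ)

Given P(X = 0) = 0.00263:
e^(-λ) = 0.00263
-λ = ln(0.00263)
λ = -ln(0.00263) = 5.9408

Verification: e^(-5.9408) = 0.00263 ✓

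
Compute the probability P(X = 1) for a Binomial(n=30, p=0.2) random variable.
0.009285

We have X ~ Binomial(n=30, p=0.2).

For a Binomial distribution, the PMF gives us the probability of each outcome.

Using the PMF formula:
P(X = 1) = 0.009285

Rounded to 4 decimal places: 0.0093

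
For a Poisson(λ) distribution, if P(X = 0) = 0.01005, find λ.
λ = 4.6002

For a Poisson(λ) distribution, the PMF at 0 is:
P(X = 0) = λ^0 e^(-λ) / 0! = e^(-λ)

Given P(X = 0) = 0.01005:
e^(-λ) = 0.01005
-λ = ln(0.01005)
λ = -ln(0.01005) = 4.6002

Verification: e^(-4.6002) = 0.01005 ✓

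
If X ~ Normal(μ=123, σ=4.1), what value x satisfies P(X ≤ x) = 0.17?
119.0879

We have X ~ Normal(μ=123, σ=4.1).

We want to find x such that P(X ≤ x) = 0.17.

This is the 17th percentile, which means 17% of values fall below this point.

Using the inverse CDF (quantile function):
x = F⁻¹(0.17) = 119.0879

Verification: P(X ≤ 119.0879) = 0.17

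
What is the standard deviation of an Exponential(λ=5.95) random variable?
0.1681

We have X ~ Exponential(λ=5.95).

For an Exponential distribution with λ=5.95:
σ = √Var(X) = 0.1681

The standard deviation is the square root of the variance.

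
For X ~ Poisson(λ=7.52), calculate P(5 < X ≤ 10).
0.621259

We have X ~ Poisson(λ=7.52).

To find P(5 < X ≤ 10), we use:
P(5 < X ≤ 10) = P(X ≤ 10) - P(X ≤ 5)
                 = F(10) - F(5)
                 = 0.860516 - 0.239256
                 = 0.621259

So there's approximately a 62.1% chance that X falls in this range.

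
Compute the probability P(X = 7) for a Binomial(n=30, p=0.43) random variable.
0.013432

We have X ~ Binomial(n=30, p=0.43).

For a Binomial distribution, the PMF gives us the probability of each outcome.

Using the PMF formula:
P(X = 7) = 0.013432

Rounded to 4 decimal places: 0.0134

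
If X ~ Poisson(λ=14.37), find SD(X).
3.7908

We have X ~ Poisson(λ=14.37).

For a Poisson distribution with λ=14.37:
σ = √Var(X) = 3.7908

The standard deviation is the square root of the variance.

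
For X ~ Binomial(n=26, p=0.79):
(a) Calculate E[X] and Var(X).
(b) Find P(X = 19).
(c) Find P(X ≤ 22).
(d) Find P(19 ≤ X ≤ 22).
(a) E[X] = 20.5400, Var(X) = 4.3134
(b) P(X = 19) = 0.134445
(c) P(X ≤ 22) = 0.826285
(d) P(19 ≤ X ≤ 22) = 0.664401

We have X ~ Binomial(n=26, p=0.79).

(a) Moments:
E[X] = 20.5400
Var(X) = 4.3134
σ = √Var(X) = 2.0769

(b) Point probability using PMF:
P(X = 19) = 0.134445

(c) Cumulative probability using CDF:
P(X ≤ 22) = F(22) = 0.826285

(d) Range probability:
P(19 ≤ X ≤ 22) = P(X ≤ 22) - P(X ≤ 18)
                   = F(22) - F(18)
                   = 0.826285 - 0.161884
                   = 0.664401

This means approximately 66.4% of outcomes fall in the interval [19, 22].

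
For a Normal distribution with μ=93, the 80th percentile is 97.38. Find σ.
σ = 5.2042

For X ~ Normal(μ, σ), the p-th percentile satisfies x = μ + z_p × σ,
where z_p = Φ⁻¹(p) is the standard normal quantile.

Step 1: z_{0.8} = Φ⁻¹(0.8) = 0.8416

Step 2: Solve for σ:
97.38 = 93 + 0.8416 × σ
σ = (97.38 - 93) / 0.8416
σ = 4.38 / 0.8416
σ = 5.2042

Verification: μ + z × σ = 93 + 0.8416 × 5.2042 = 97.38 ✓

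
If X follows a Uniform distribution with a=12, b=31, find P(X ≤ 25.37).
0.703684

We have X ~ Uniform(a=12, b=31).

The CDF gives us P(X ≤ k).

Using the CDF:
P(X ≤ 25.37) = 0.703684

This means there's approximately a 70.4% chance that X is at most 25.37.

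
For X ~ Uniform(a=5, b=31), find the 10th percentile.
7.6000

We have X ~ Uniform(a=5, b=31).

We want to find x such that P(X ≤ x) = 0.1.

This is the 10th percentile, which means 10% of values fall below this point.

Using the inverse CDF (quantile function):
x = F⁻¹(0.1) = 7.6000

Verification: P(X ≤ 7.6000) = 0.1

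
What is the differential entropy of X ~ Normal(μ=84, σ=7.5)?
3.4338 nats

We have X ~ Normal(μ=84, σ=7.5).

The differential entropy measures the uncertainty or information content of the distribution.

For a Normal distribution with μ=84, σ=7.5:
h(X) = 3.4338 nats

(In bits, this would be 4.9540 bits.)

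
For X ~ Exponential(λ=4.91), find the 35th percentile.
0.0877

We have X ~ Exponential(λ=4.91).

We want to find x such that P(X ≤ x) = 0.35.

This is the 35th percentile, which means 35% of values fall below this point.

Using the inverse CDF (quantile function):
x = F⁻¹(0.35) = 0.0877

Verification: P(X ≤ 0.0877) = 0.35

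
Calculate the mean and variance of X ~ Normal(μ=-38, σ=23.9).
E[X] = -38.0000, Var(X) = 571.2100

We have X ~ Normal(μ=-38, σ=23.9).

For a Normal distribution with μ=-38, σ=23.9:

Expected value:
E[X] = -38.0000

Variance:
Var(X) = 571.2100

Standard deviation:
σ = √Var(X) = 23.9000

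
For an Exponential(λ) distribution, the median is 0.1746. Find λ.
λ = 3.9699

For X ~ Exponential(λ), the CDF is F(x) = 1 - e^(-λx).
The median m satisfies F(m) = 0.5:
1 - e^(-λm) = 0.5
e^(-λm) = 0.5
λm = ln(2)
m = ln(2) / λ

Given m = 0.1746:
λ = ln(2) / 0.1746 = 0.693147 / 0.1746 = 3.9699

Verification: ln(2) / 3.9699 = 0.1746 ✓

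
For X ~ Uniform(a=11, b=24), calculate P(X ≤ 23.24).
0.941538

We have X ~ Uniform(a=11, b=24).

The CDF gives us P(X ≤ k).

Using the CDF:
P(X ≤ 23.24) = 0.941538

This means there's approximately a 94.2% chance that X is at most 23.24.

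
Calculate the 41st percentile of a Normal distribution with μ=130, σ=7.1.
128.3844

We have X ~ Normal(μ=130, σ=7.1).

We want to find x such that P(X ≤ x) = 0.41.

This is the 41st percentile, which means 41% of values fall below this point.

Using the inverse CDF (quantile function):
x = F⁻¹(0.41) = 128.3844

Verification: P(X ≤ 128.3844) = 0.41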